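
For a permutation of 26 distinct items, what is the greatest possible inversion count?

A reversed (strictly descending) arrangement makes every pair an inversion, giving C(26, 2) inversions.
C(26, 2) = 26·25/2 = 325

Inversions: 325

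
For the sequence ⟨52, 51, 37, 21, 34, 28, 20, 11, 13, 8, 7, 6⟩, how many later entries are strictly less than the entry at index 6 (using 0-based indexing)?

5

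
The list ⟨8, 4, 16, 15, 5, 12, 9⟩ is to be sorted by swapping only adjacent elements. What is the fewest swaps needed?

There are 10 swaps.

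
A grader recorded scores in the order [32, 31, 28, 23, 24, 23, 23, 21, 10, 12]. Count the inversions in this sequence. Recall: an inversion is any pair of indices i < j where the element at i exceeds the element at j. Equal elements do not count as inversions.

Inversions: 40

Sweep left to right; for each value list the smaller values that follow it:
32 → 31, 28, 23, 24, 23, 23, 21, 10, 12 → 9
31 → 28, 23, 24, 23, 23, 21, 10, 12 → 8
28 → 23, 24, 23, 23, 21, 10, 12 → 7
23 → 21, 10, 12 → 3
24 → 23, 23, 21, 10, 12 → 5
23 → 21, 10, 12 → 3
23 → 21, 10, 12 → 3
21 → 10, 12 → 2
10 → none → 0
12 → none → 0
Sum: 9 + 8 + 7 + 3 + 5 + 3 + 3 + 2 + 0 + 0 = 40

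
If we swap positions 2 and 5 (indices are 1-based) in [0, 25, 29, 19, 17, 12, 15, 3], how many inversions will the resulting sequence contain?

16

Positions 2 and 5 hold 25 and 17; after swapping, the array is [0, 17, 29, 19, 25, 12, 15, 3].
Sweep left to right; for each value list the smaller values that follow it:
0 → none → 0
17 → 12, 15, 3 → 3
29 → 19, 25, 12, 15, 3 → 5
19 → 12, 15, 3 → 3
25 → 12, 15, 3 → 3
12 → 3 → 1
15 → 3 → 1
3 → none → 0
Sum: 0 + 3 + 5 + 3 + 3 + 1 + 1 + 0 = 16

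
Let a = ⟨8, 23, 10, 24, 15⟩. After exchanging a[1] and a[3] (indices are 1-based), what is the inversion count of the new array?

4 inversions

Positions 1 and 3 hold 8 and 10; after swapping, the array is [10, 23, 8, 24, 15].
Count, for each position, how many later elements it exceeds:
10 → 8 → 1
23 → 8, 15 → 2
8 → none → 0
24 → 15 → 1
15 → none → 0
Sum: 1 + 2 + 0 + 1 + 0 = 4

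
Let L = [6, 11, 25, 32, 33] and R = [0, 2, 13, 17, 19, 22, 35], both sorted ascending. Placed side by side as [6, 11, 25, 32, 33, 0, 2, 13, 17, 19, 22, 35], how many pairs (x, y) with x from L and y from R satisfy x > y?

Count, for every r in R, how many entries of L exceed r:
r = 0: 6, 11, 25, 32, 33 → 5
r = 2: 6, 11, 25, 32, 33 → 5
r = 13: 25, 32, 33 → 3
r = 17: 25, 32, 33 → 3
r = 19: 25, 32, 33 → 3
r = 22: 25, 32, 33 → 3
r = 35: none → 0
Cross-inversions: 5 + 5 + 3 + 3 + 3 + 3 + 0 = 22

22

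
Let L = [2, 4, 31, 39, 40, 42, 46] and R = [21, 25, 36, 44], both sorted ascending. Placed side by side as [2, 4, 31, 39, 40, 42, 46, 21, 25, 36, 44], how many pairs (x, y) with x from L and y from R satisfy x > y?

15 cross-inversions

Take each right-half value and tally the left-half values above it:
r = 21: 31, 39, 40, 42, 46 → 5
r = 25: 31, 39, 40, 42, 46 → 5
r = 36: 39, 40, 42, 46 → 4
r = 44: 46 → 1
Cross-inversions: 5 + 5 + 4 + 1 = 15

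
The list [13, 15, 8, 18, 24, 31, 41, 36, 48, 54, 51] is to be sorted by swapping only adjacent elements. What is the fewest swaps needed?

4 swaps

Minimum adjacent swaps = number of inversions (each swap of adjacent out-of-order elements removes one inversion and no swap can remove more).
Count inversions — for each element, later elements that are smaller:
13: 8 → 1
15: 8 → 1
8: none → 0
18: none → 0
24: none → 0
31: none → 0
41: 36 → 1
36: none → 0
48: none → 0
54: 51 → 1
51: none → 0
Total inversions: 1 + 1 + 0 + 0 + 0 + 0 + 1 + 0 + 0 + 1 + 0 = 4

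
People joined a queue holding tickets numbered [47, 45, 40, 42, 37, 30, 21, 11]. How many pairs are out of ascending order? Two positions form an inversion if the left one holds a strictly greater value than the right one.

Inversions: 27

Element-by-element contributions:
47 → 45, 40, 42, 37, 30, 21, 11 → 7
45 → 40, 42, 37, 30, 21, 11 → 6
40 → 37, 30, 21, 11 → 4
42 → 37, 30, 21, 11 → 4
37 → 30, 21, 11 → 3
30 → 21, 11 → 2
21 → 11 → 1
11 → none → 0
Sum: 7 + 6 + 4 + 4 + 3 + 2 + 1 + 0 = 27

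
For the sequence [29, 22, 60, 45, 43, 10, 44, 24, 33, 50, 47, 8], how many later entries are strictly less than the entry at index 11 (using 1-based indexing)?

The element at index 11 is 47.
Elements after it: 8
Those smaller than 47: 8

1 such element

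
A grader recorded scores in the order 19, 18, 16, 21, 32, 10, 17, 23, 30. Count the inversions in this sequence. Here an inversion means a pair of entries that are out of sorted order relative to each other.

Out-of-order pairs: 14

Sweep left to right; for each value list the smaller values that follow it:
19 → 18, 16, 10, 17 → 4
18 → 16, 10, 17 → 3
16 → 10 → 1
21 → 10, 17 → 2
32 → 10, 17, 23, 30 → 4
10 → none → 0
17 → none → 0
23 → none → 0
30 → none → 0
Sum: 4 + 3 + 1 + 2 + 4 + 0 + 0 + 0 + 0 = 14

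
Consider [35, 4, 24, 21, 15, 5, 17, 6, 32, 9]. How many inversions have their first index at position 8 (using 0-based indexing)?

1

The element at index 8 is 32.
Elements after it: 9
Those smaller than 32: 9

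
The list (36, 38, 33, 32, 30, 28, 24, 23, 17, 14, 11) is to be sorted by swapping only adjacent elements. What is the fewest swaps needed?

Minimum adjacent swaps = number of inversions (each swap of adjacent out-of-order elements removes one inversion and no swap can remove more).
Count inversions — for each element, later elements that are smaller:
36: 33, 32, 30, 28, 24, 23, 17, 14, 11 → 9
38: 33, 32, 30, 28, 24, 23, 17, 14, 11 → 9
33: 32, 30, 28, 24, 23, 17, 14, 11 → 8
32: 30, 28, 24, 23, 17, 14, 11 → 7
30: 28, 24, 23, 17, 14, 11 → 6
28: 24, 23, 17, 14, 11 → 5
24: 23, 17, 14, 11 → 4
23: 17, 14, 11 → 3
17: 14, 11 → 2
14: 11 → 1
11: none → 0
Total inversions: 9 + 9 + 8 + 7 + 6 + 5 + 4 + 3 + 2 + 1 + 0 = 54

Adjacent swaps: 54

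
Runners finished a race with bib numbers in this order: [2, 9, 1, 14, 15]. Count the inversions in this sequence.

2

Inversion pairs (indices are 0-based):
(0,2): 2 > 1
(1,2): 9 > 1
That's 2 pairs.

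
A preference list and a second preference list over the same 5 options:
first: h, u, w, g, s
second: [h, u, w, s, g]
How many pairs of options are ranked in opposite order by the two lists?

Assign each item its position (1..5) in the first ordering, then rewrite the second ordering as that position sequence:
positions: h→1, u→2, w→3, g→4, s→5
second ordering as positions: [1, 2, 3, 5, 4]
Discordant pairs = inversions in this position sequence.
1: 0
2: 0
3: 0
5: 4 → 1
4: 0
Total: 0 + 0 + 0 + 1 + 0 = 1

1 pair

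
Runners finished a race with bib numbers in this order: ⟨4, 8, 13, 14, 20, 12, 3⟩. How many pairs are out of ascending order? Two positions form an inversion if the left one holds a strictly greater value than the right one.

9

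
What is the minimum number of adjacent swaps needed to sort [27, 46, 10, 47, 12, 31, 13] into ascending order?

11 adjacent swaps

Each adjacent swap fixes exactly one inversion, so the minimum swap count equals the number of inversions.
Count inversions — for each element, later elements that are smaller:
27: 10, 12, 13 → 3
46: 10, 12, 31, 13 → 4
10: none → 0
47: 12, 31, 13 → 3
12: none → 0
31: 13 → 1
13: none → 0
Total inversions: 3 + 4 + 0 + 3 + 0 + 1 + 0 = 11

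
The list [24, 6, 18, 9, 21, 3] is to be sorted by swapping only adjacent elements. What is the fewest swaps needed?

Each adjacent swap fixes exactly one inversion, so the minimum swap count equals the number of inversions.
Count inversions — for each element, later elements that are smaller:
24: 6, 18, 9, 21, 3 → 5
6: 3 → 1
18: 9, 3 → 2
9: 3 → 1
21: 3 → 1
3: none → 0
Total inversions: 5 + 1 + 2 + 1 + 1 + 0 = 10

10 swaps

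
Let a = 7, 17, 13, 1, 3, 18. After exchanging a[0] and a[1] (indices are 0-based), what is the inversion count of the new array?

8 inversions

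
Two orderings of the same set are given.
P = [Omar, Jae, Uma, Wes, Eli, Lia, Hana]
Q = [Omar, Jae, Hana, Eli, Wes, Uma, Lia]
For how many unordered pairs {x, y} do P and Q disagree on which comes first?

7 disagreeing pairs

Assign each item its position (1..7) in the first ordering, then rewrite the second ordering as that position sequence:
positions: Omar→1, Jae→2, Uma→3, Wes→4, Eli→5, Lia→6, Hana→7
second ordering as positions: [1, 2, 7, 5, 4, 3, 6]
Discordant pairs = inversions in this position sequence.
1: 0
2: 0
7: 5, 4, 3, 6 → 4
5: 4, 3 → 2
4: 3 → 1
3: 0
6: 0
Total: 0 + 0 + 4 + 2 + 1 + 0 + 0 = 7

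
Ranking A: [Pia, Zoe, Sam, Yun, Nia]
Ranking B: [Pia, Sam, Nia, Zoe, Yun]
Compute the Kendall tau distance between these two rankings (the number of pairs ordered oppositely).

Assign each item its position (1..5) in the first ordering, then rewrite the second ordering as that position sequence:
positions: Pia→1, Zoe→2, Sam→3, Yun→4, Nia→5
second ordering as positions: [1, 3, 5, 2, 4]
Discordant pairs = inversions in this position sequence.
1: 0
3: 2 → 1
5: 2, 4 → 2
2: 0
4: 0
Total: 0 + 1 + 2 + 0 + 0 = 3

3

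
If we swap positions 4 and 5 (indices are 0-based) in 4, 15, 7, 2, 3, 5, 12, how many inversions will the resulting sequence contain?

There are 11 inversions.

Positions 4 and 5 hold 3 and 5; after swapping, the array is [4, 15, 7, 2, 5, 3, 12].
Sweep left to right; for each value list the smaller values that follow it:
4: 2
15: 5
7: 3
2: 0
5: 1
3: 0
12: 0
Sum: 2 + 5 + 3 + 0 + 1 + 0 + 0 = 11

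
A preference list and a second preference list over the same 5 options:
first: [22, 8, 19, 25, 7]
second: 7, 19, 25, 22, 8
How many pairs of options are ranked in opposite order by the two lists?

8

Assign each item its position (1..5) in the first ordering, then rewrite the second ordering as that position sequence:
positions: 22→1, 8→2, 19→3, 25→4, 7→5
second ordering as positions: [5, 3, 4, 1, 2]
Discordant pairs = inversions in this position sequence.
5: 3, 4, 1, 2 → 4
3: 1, 2 → 2
4: 1, 2 → 2
1: 0
2: 0
Total: 4 + 2 + 2 + 0 + 0 = 8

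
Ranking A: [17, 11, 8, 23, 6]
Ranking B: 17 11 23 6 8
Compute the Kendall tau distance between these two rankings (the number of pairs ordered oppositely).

Assign each item its position (1..5) in the first ordering, then rewrite the second ordering as that position sequence:
positions: 17→1, 11→2, 8→3, 23→4, 6→5
second ordering as positions: [1, 2, 4, 5, 3]
Discordant pairs = inversions in this position sequence.
1: 0
2: 0
4: 3 → 1
5: 3 → 1
3: 0
Total: 0 + 0 + 1 + 1 + 0 = 2

2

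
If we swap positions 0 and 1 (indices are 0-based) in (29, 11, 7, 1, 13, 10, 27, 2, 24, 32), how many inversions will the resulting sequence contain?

Positions 0 and 1 hold 29 and 11; after swapping, the array is [11, 29, 7, 1, 13, 10, 27, 2, 24, 32].
Sweep left to right; for each value list the smaller values that follow it:
11: 4
29: 7
7: 2
1: 0
13: 2
10: 1
27: 2
2: 0
24: 0
32: 0
Sum: 4 + 7 + 2 + 0 + 2 + 1 + 2 + 0 + 0 + 0 = 18

There are 18 inversions.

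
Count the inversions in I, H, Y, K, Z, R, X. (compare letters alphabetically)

Listing every pair i<j with a[i]>a[j] (using 0-based positions):
(0,1): I > H
(2,3): Y > K
(2,5): Y > R
(2,6): Y > X
(4,5): Z > R
(4,6): Z > X
That's 6 pairs.

6 inversions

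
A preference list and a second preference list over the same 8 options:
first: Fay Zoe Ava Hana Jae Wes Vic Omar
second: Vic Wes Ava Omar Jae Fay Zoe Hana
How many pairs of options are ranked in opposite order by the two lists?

There are 20 pairs.

Assign each item its position (1..8) in the first ordering, then rewrite the second ordering as that position sequence:
positions: Fay→1, Zoe→2, Ava→3, Hana→4, Jae→5, Wes→6, Vic→7, Omar→8
second ordering as positions: [7, 6, 3, 8, 5, 1, 2, 4]
Discordant pairs = inversions in this position sequence.
7: 6, 3, 5, 1, 2, 4 → 6
6: 3, 5, 1, 2, 4 → 5
3: 1, 2 → 2
8: 5, 1, 2, 4 → 4
5: 1, 2, 4 → 3
1: 0
2: 0
4: 0
Total: 6 + 5 + 2 + 4 + 3 + 0 + 0 + 0 = 20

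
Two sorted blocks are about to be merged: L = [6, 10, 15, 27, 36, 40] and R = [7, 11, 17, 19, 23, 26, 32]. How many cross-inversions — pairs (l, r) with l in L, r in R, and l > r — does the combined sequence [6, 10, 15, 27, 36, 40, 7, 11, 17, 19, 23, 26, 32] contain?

23 split inversions

For each element r of the right run, count left-run elements greater than r:
r = 7: 10, 15, 27, 36, 40 → 5
r = 11: 15, 27, 36, 40 → 4
r = 17: 27, 36, 40 → 3
r = 19: 27, 36, 40 → 3
r = 23: 27, 36, 40 → 3
r = 26: 27, 36, 40 → 3
r = 32: 36, 40 → 2
Cross-inversions: 5 + 4 + 3 + 3 + 3 + 3 + 2 = 23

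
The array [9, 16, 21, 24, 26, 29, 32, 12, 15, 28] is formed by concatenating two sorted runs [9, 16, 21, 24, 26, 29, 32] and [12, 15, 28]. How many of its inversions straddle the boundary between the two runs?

For each element r of the right run, count left-run elements greater than r:
r = 12: 16, 21, 24, 26, 29, 32 → 6
r = 15: 16, 21, 24, 26, 29, 32 → 6
r = 28: 29, 32 → 2
Cross-inversions: 6 + 6 + 2 = 14

14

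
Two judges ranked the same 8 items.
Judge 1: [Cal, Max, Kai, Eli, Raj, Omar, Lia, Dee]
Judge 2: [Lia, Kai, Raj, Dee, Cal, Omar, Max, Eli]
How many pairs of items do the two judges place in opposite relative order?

Assign each item its position (1..8) in the first ordering, then rewrite the second ordering as that position sequence:
positions: Cal→1, Max→2, Kai→3, Eli→4, Raj→5, Omar→6, Lia→7, Dee→8
second ordering as positions: [7, 3, 5, 8, 1, 6, 2, 4]
Discordant pairs = inversions in this position sequence.
7: 3, 5, 1, 6, 2, 4 → 6
3: 1, 2 → 2
5: 1, 2, 4 → 3
8: 1, 6, 2, 4 → 4
1: 0
6: 2, 4 → 2
2: 0
4: 0
Total: 6 + 2 + 3 + 4 + 0 + 2 + 0 + 0 = 17

There are 17 discordant pairs.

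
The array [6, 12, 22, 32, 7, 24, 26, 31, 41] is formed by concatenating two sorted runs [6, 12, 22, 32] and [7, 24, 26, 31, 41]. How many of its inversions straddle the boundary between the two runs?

Take each right-half value and tally the left-half values above it:
r = 7: 12, 22, 32 → 3
r = 24: 32 → 1
r = 26: 32 → 1
r = 31: 32 → 1
r = 41: none → 0
Cross-inversions: 3 + 1 + 1 + 1 + 0 = 6

6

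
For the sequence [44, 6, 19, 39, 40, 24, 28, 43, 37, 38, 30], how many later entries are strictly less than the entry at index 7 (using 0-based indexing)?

The element at index 7 is 43.
Elements after it: 37, 38, 30
Those smaller than 43: 37, 38, 30

3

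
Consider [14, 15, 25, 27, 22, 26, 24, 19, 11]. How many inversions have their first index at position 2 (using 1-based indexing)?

1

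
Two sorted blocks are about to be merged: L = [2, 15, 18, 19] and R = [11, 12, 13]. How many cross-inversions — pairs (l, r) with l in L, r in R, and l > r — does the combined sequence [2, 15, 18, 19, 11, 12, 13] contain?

Take each right-half value and tally the left-half values above it:
r = 11: 15, 18, 19 → 3
r = 12: 15, 18, 19 → 3
r = 13: 15, 18, 19 → 3
Cross-inversions: 3 + 3 + 3 = 9

9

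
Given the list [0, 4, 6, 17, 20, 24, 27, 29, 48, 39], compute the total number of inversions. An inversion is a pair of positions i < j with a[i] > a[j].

Count, for each position, how many later elements it exceeds:
0: 0
4: 0
6: 0
17: 0
20: 0
24: 0
27: 0
29: 0
48: 1
39: 0
Sum: 0 + 0 + 0 + 0 + 0 + 0 + 0 + 0 + 1 + 0 = 1

1 inversion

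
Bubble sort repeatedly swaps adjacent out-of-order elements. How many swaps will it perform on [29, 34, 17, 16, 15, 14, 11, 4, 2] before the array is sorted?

Minimum adjacent swaps = number of inversions (each swap of adjacent out-of-order elements removes one inversion and no swap can remove more).
Count inversions — for each element, later elements that are smaller:
29: 17, 16, 15, 14, 11, 4, 2 → 7
34: 17, 16, 15, 14, 11, 4, 2 → 7
17: 16, 15, 14, 11, 4, 2 → 6
16: 15, 14, 11, 4, 2 → 5
15: 14, 11, 4, 2 → 4
14: 11, 4, 2 → 3
11: 4, 2 → 2
4: 2 → 1
2: none → 0
Total inversions: 7 + 7 + 6 + 5 + 4 + 3 + 2 + 1 + 0 = 35

35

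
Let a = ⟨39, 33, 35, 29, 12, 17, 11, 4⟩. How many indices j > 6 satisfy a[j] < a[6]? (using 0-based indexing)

1

The element at index 6 is 11.
Elements after it: 4
Those smaller than 11: 4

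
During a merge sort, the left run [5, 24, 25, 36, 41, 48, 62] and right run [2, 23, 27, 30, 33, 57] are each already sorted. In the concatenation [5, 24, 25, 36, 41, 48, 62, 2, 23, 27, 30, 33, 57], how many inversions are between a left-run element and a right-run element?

26 cross-inversions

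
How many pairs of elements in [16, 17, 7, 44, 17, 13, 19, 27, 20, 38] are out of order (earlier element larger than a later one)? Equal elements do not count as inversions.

There are 12 inversions.

For each element, count later entries that are smaller:
16 → 7, 13 → 2
17 → 7, 13 → 2
7 → none → 0
44 → 17, 13, 19, 27, 20, 38 → 6
17 → 13 → 1
13 → none → 0
19 → none → 0
27 → 20 → 1
20 → none → 0
38 → none → 0
Sum: 2 + 2 + 0 + 6 + 1 + 0 + 0 + 1 + 0 + 0 = 12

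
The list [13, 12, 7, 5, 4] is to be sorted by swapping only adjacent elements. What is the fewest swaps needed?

10

Minimum adjacent swaps = number of inversions (each swap of adjacent out-of-order elements removes one inversion and no swap can remove more).
Count inversions — for each element, later elements that are smaller:
13: 12, 7, 5, 4 → 4
12: 7, 5, 4 → 3
7: 5, 4 → 2
5: 4 → 1
4: none → 0
Total inversions: 4 + 3 + 2 + 1 + 0 = 10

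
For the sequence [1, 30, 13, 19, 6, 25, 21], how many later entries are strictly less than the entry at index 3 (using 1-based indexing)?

The element at index 3 is 13.
Elements after it: 19, 6, 25, 21
Those smaller than 13: 6

1 such element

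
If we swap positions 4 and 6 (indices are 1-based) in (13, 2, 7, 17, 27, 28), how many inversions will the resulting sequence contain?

5

Positions 4 and 6 hold 17 and 28; after swapping, the array is [13, 2, 7, 28, 27, 17].
Sweep left to right; for each value list the smaller values that follow it:
13 → 2, 7 → 2
2 → none → 0
7 → none → 0
28 → 27, 17 → 2
27 → 17 → 1
17 → none → 0
Sum: 2 + 0 + 0 + 2 + 1 + 0 = 5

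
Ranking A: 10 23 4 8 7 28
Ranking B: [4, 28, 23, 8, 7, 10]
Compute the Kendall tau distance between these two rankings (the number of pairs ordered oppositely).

Assign each item its position (1..6) in the first ordering, then rewrite the second ordering as that position sequence:
positions: 10→1, 23→2, 4→3, 8→4, 7→5, 28→6
second ordering as positions: [3, 6, 2, 4, 5, 1]
Discordant pairs = inversions in this position sequence.
3: 2, 1 → 2
6: 2, 4, 5, 1 → 4
2: 1 → 1
4: 1 → 1
5: 1 → 1
1: 0
Total: 2 + 4 + 1 + 1 + 1 + 0 = 9

Discordant pairs: 9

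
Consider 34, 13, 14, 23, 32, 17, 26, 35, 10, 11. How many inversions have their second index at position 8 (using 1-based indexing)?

0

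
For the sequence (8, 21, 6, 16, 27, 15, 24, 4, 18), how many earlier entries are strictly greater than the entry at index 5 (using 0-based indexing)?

The element at index 5 is 15.
Elements before it: 8, 21, 6, 16, 27
Those larger than 15: 21, 16, 27

3 such elements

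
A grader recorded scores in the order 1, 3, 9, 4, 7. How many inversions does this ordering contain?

For each element, count later entries that are smaller:
1: 0
3: 0
9: 2
4: 0
7: 0
Sum: 0 + 0 + 2 + 0 + 0 = 2

2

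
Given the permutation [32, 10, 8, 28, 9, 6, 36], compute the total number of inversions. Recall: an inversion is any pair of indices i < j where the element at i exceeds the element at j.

Listing every pair i<j with a[i]>a[j] (using 0-based positions):
(0,1): 32 > 10
(0,2): 32 > 8
(0,3): 32 > 28
(0,4): 32 > 9
(0,5): 32 > 6
(1,2): 10 > 8
(1,4): 10 > 9
(1,5): 10 > 6
(2,5): 8 > 6
(3,4): 28 > 9
(3,5): 28 > 6
(4,5): 9 > 6
That's 12 pairs.

12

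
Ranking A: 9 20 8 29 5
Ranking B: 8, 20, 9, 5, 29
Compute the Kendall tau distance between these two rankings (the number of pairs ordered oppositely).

Assign each item its position (1..5) in the first ordering, then rewrite the second ordering as that position sequence:
positions: 9→1, 20→2, 8→3, 29→4, 5→5
second ordering as positions: [3, 2, 1, 5, 4]
Discordant pairs = inversions in this position sequence.
3: 2, 1 → 2
2: 1 → 1
1: 0
5: 4 → 1
4: 0
Total: 2 + 1 + 0 + 1 + 0 = 4

4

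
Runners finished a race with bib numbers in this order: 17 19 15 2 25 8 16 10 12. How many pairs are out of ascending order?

Inversions: 22

Sweep left to right; for each value list the smaller values that follow it:
17: 6
19: 6
15: 4
2: 0
25: 4
8: 0
16: 2
10: 0
12: 0
Sum: 6 + 6 + 4 + 0 + 4 + 0 + 2 + 0 + 0 = 22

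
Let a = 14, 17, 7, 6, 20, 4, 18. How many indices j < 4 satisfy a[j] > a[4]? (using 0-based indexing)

The element at index 4 is 20.
Elements before it: 14, 17, 7, 6
None of them are larger than 20.

0 such elements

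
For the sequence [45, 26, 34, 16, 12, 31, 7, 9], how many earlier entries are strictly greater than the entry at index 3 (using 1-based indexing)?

1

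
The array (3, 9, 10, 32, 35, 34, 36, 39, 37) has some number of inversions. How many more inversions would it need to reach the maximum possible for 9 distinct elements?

34 inversions short

Maximum inversions for 9 distinct elements is C(9, 2) = 9·8/2 = 36.
Current inversions — for each element, count later smaller elements:
3: 0
9: 0
10: 0
32: 0
35: 1
34: 0
36: 0
39: 1
37: 0
Current total: 0 + 0 + 0 + 0 + 1 + 0 + 0 + 1 + 0 = 2
Shortfall: 36 − 2 = 34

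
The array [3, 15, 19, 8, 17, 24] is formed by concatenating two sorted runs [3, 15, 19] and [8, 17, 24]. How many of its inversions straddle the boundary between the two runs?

Cross-inversions: 3

For each element r of the right run, count left-run elements greater than r:
r = 8: 15, 19 → 2
r = 17: 19 → 1
r = 24: none → 0
Cross-inversions: 2 + 1 + 0 = 3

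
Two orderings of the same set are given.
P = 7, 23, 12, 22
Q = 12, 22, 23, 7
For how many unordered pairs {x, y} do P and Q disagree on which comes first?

5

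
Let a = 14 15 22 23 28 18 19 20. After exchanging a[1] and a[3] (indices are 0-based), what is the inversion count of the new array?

12

Positions 1 and 3 hold 15 and 23; after swapping, the array is [14, 23, 22, 15, 28, 18, 19, 20].
For each element, count later entries that are smaller:
14: 0
23: 5
22: 4
15: 0
28: 3
18: 0
19: 0
20: 0
Sum: 0 + 5 + 4 + 0 + 3 + 0 + 0 + 0 = 12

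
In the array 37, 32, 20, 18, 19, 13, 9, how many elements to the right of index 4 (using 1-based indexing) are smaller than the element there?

The element at index 4 is 18.
Elements after it: 19, 13, 9
Those smaller than 18: 13, 9

2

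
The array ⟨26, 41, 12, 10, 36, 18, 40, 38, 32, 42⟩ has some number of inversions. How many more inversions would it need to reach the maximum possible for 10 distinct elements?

29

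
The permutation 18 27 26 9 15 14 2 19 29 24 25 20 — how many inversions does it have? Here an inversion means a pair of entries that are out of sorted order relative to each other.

Count, for each position, how many later elements it exceeds:
18 → 9, 15, 14, 2 → 4
27 → 26, 9, 15, 14, 2, 19, 24, 25, 20 → 9
26 → 9, 15, 14, 2, 19, 24, 25, 20 → 8
9 → 2 → 1
15 → 14, 2 → 2
14 → 2 → 1
2 → none → 0
19 → none → 0
29 → 24, 25, 20 → 3
24 → 20 → 1
25 → 20 → 1
20 → none → 0
Sum: 4 + 9 + 8 + 1 + 2 + 1 + 0 + 0 + 3 + 1 + 1 + 0 = 30

30 inversions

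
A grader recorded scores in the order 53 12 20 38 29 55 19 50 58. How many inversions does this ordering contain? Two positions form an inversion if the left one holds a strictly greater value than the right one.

Out-of-order pairs: 12

Element-by-element contributions:
53 → 12, 20, 38, 29, 19, 50 → 6
12 → none → 0
20 → 19 → 1
38 → 29, 19 → 2
29 → 19 → 1
55 → 19, 50 → 2
19 → none → 0
50 → none → 0
58 → none → 0
Sum: 6 + 0 + 1 + 2 + 1 + 2 + 0 + 0 + 0 = 12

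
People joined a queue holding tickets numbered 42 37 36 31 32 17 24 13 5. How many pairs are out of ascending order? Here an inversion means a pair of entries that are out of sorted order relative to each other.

34

Sweep left to right; for each value list the smaller values that follow it:
42: 8
37: 7
36: 6
31: 4
32: 4
17: 2
24: 2
13: 1
5: 0
Sum: 8 + 7 + 6 + 4 + 4 + 2 + 2 + 1 + 0 = 34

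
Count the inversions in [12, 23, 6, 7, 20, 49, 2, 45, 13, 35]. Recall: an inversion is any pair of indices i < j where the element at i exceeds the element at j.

18

Element-by-element contributions:
12: 3
23: 5
6: 1
7: 1
20: 2
49: 4
2: 0
45: 2
13: 0
35: 0
Sum: 3 + 5 + 1 + 1 + 2 + 4 + 0 + 2 + 0 + 0 = 18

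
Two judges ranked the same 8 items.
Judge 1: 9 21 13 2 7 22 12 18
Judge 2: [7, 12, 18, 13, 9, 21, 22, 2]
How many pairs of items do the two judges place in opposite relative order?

Discordant pairs: 17

Assign each item its position (1..8) in the first ordering, then rewrite the second ordering as that position sequence:
positions: 9→1, 21→2, 13→3, 2→4, 7→5, 22→6, 12→7, 18→8
second ordering as positions: [5, 7, 8, 3, 1, 2, 6, 4]
Discordant pairs = inversions in this position sequence.
5: 3, 1, 2, 4 → 4
7: 3, 1, 2, 6, 4 → 5
8: 3, 1, 2, 6, 4 → 5
3: 1, 2 → 2
1: 0
2: 0
6: 4 → 1
4: 0
Total: 4 + 5 + 5 + 2 + 0 + 0 + 1 + 0 = 17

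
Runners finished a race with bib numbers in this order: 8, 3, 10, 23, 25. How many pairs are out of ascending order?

1

For each element, count later entries that are smaller:
8 → 3 → 1
3 → none → 0
10 → none → 0
23 → none → 0
25 → none → 0
Sum: 1 + 0 + 0 + 0 + 0 = 1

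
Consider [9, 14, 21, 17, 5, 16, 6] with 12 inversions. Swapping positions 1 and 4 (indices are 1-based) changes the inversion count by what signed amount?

+3

Positions 1 and 4 hold 9 and 17; after swapping, the array is [17, 14, 21, 9, 5, 16, 6].
Sweep left to right; for each value list the smaller values that follow it:
17: 5
14: 3
21: 4
9: 2
5: 0
16: 1
6: 0
Sum: 5 + 3 + 4 + 2 + 0 + 1 + 0 = 15
Change: 15 − 12 = +3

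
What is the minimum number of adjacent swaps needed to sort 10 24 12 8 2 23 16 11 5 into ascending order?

There are 22 swaps.

Each adjacent swap fixes exactly one inversion, so the minimum swap count equals the number of inversions.
Count inversions — for each element, later elements that are smaller:
10: 8, 2, 5 → 3
24: 12, 8, 2, 23, 16, 11, 5 → 7
12: 8, 2, 11, 5 → 4
8: 2, 5 → 2
2: none → 0
23: 16, 11, 5 → 3
16: 11, 5 → 2
11: 5 → 1
5: none → 0
Total inversions: 3 + 7 + 4 + 2 + 0 + 3 + 2 + 1 + 0 = 22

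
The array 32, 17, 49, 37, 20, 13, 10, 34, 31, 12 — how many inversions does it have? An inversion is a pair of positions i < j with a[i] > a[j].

30

Sweep left to right; for each value list the smaller values that follow it:
32 → 17, 20, 13, 10, 31, 12 → 6
17 → 13, 10, 12 → 3
49 → 37, 20, 13, 10, 34, 31, 12 → 7
37 → 20, 13, 10, 34, 31, 12 → 6
20 → 13, 10, 12 → 3
13 → 10, 12 → 2
10 → none → 0
34 → 31, 12 → 2
31 → 12 → 1
12 → none → 0
Sum: 6 + 3 + 7 + 6 + 3 + 2 + 0 + 2 + 1 + 0 = 30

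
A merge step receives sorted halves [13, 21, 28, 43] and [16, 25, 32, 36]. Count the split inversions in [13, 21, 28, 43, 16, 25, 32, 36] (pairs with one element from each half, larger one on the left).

7 split inversions

Count, for every r in R, how many entries of L exceed r:
r = 16: 21, 28, 43 → 3
r = 25: 28, 43 → 2
r = 32: 43 → 1
r = 36: 43 → 1
Cross-inversions: 3 + 2 + 1 + 1 = 7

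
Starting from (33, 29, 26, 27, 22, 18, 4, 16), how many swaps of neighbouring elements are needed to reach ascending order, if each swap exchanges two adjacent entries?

Minimum adjacent swaps = number of inversions (each swap of adjacent out-of-order elements removes one inversion and no swap can remove more).
Count inversions — for each element, later elements that are smaller:
33: 29, 26, 27, 22, 18, 4, 16 → 7
29: 26, 27, 22, 18, 4, 16 → 6
26: 22, 18, 4, 16 → 4
27: 22, 18, 4, 16 → 4
22: 18, 4, 16 → 3
18: 4, 16 → 2
4: none → 0
16: none → 0
Total inversions: 7 + 6 + 4 + 4 + 3 + 2 + 0 + 0 = 26

26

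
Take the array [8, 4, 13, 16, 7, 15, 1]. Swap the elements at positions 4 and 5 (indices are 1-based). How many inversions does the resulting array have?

Positions 4 and 5 hold 16 and 7; after swapping, the array is [8, 4, 13, 7, 16, 15, 1].
Count, for each position, how many later elements it exceeds:
8 → 4, 7, 1 → 3
4 → 1 → 1
13 → 7, 1 → 2
7 → 1 → 1
16 → 15, 1 → 2
15 → 1 → 1
1 → none → 0
Sum: 3 + 1 + 2 + 1 + 2 + 1 + 0 = 10

Inversions: 10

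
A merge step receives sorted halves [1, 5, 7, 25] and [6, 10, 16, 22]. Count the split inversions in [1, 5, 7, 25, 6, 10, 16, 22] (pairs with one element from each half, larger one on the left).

5

Take each right-half value and tally the left-half values above it:
r = 6: 7, 25 → 2
r = 10: 25 → 1
r = 16: 25 → 1
r = 22: 25 → 1
Cross-inversions: 2 + 1 + 1 + 1 = 5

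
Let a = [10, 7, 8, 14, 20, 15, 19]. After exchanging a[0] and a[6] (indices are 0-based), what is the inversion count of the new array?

Positions 0 and 6 hold 10 and 19; after swapping, the array is [19, 7, 8, 14, 20, 15, 10].
For each element, count later entries that are smaller:
19: 5
7: 0
8: 0
14: 1
20: 2
15: 1
10: 0
Sum: 5 + 0 + 0 + 1 + 2 + 1 + 0 = 9

9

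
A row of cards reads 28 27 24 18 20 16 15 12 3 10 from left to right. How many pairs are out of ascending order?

Sweep left to right; for each value list the smaller values that follow it:
28: 9
27: 8
24: 7
18: 5
20: 5
16: 4
15: 3
12: 2
3: 0
10: 0
Sum: 9 + 8 + 7 + 5 + 5 + 4 + 3 + 2 + 0 + 0 = 43

43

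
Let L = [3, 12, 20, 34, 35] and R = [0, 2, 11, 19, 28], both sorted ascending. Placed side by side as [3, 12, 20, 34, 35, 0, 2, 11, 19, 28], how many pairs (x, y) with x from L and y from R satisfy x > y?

19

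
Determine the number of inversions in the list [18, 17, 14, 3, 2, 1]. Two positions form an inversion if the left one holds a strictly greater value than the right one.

15 inversions

Sweep left to right; for each value list the smaller values that follow it:
18: 5
17: 4
14: 3
3: 2
2: 1
1: 0
Sum: 5 + 4 + 3 + 2 + 1 + 0 = 15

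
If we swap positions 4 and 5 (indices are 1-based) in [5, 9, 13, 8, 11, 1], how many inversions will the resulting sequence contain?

There are 9 inversions.

Positions 4 and 5 hold 8 and 11; after swapping, the array is [5, 9, 13, 11, 8, 1].
Sweep left to right; for each value list the smaller values that follow it:
5 → 1 → 1
9 → 8, 1 → 2
13 → 11, 8, 1 → 3
11 → 8, 1 → 2
8 → 1 → 1
1 → none → 0
Sum: 1 + 2 + 3 + 2 + 1 + 0 = 9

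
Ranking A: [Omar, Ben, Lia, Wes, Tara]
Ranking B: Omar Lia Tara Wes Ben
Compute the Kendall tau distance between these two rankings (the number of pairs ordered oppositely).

Assign each item its position (1..5) in the first ordering, then rewrite the second ordering as that position sequence:
positions: Omar→1, Ben→2, Lia→3, Wes→4, Tara→5
second ordering as positions: [1, 3, 5, 4, 2]
Discordant pairs = inversions in this position sequence.
1: 0
3: 2 → 1
5: 4, 2 → 2
4: 2 → 1
2: 0
Total: 0 + 1 + 2 + 1 + 0 = 4

4 discordant pairs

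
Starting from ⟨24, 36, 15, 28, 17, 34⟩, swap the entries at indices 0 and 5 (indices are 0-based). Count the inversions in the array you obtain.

Positions 0 and 5 hold 24 and 34; after swapping, the array is [34, 36, 15, 28, 17, 24].
For each element, count later entries that are smaller:
34 → 15, 28, 17, 24 → 4
36 → 15, 28, 17, 24 → 4
15 → none → 0
28 → 17, 24 → 2
17 → none → 0
24 → none → 0
Sum: 4 + 4 + 0 + 2 + 0 + 0 = 10

10 inversions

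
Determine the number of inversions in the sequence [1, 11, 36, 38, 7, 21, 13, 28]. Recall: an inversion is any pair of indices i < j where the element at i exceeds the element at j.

For each element, count later entries that are smaller:
1: 0
11: 1
36: 4
38: 4
7: 0
21: 1
13: 0
28: 0
Sum: 0 + 1 + 4 + 4 + 0 + 1 + 0 + 0 = 10

10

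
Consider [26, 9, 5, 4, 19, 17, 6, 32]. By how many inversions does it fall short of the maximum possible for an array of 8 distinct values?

Maximum inversions for 8 distinct elements is C(8, 2) = 8·7/2 = 28.
Current inversions — for each element, count later smaller elements:
26: 6
9: 3
5: 1
4: 0
19: 2
17: 1
6: 0
32: 0
Current total: 6 + 3 + 1 + 0 + 2 + 1 + 0 + 0 = 13
Shortfall: 28 − 13 = 15

15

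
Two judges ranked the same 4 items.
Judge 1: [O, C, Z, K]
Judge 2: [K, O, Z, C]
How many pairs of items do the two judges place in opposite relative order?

4 discordant pairs

Assign each item its position (1..4) in the first ordering, then rewrite the second ordering as that position sequence:
positions: O→1, C→2, Z→3, K→4
second ordering as positions: [4, 1, 3, 2]
Discordant pairs = inversions in this position sequence.
4: 1, 3, 2 → 3
1: 0
3: 2 → 1
2: 0
Total: 3 + 0 + 1 + 0 = 4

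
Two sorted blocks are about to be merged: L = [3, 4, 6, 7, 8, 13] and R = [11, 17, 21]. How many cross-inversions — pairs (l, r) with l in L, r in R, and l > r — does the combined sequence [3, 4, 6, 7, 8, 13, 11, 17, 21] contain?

Take each right-half value and tally the left-half values above it:
r = 11: 13 → 1
r = 17: none → 0
r = 21: none → 0
Cross-inversions: 1 + 0 + 0 = 1

1 split inversion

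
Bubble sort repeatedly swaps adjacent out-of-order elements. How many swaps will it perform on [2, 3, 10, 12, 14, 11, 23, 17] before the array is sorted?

The minimum number of adjacent swaps to sort an array equals its inversion count, since every such swap removes exactly one inversion.
Count inversions — for each element, later elements that are smaller:
2: none → 0
3: none → 0
10: none → 0
12: 11 → 1
14: 11 → 1
11: none → 0
23: 17 → 1
17: none → 0
Total inversions: 0 + 0 + 0 + 1 + 1 + 0 + 1 + 0 = 3

Adjacent swaps: 3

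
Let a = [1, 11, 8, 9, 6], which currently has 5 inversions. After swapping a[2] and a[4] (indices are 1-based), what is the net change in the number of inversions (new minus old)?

Positions 2 and 4 hold 11 and 9; after swapping, the array is [1, 9, 8, 11, 6].
Count, for each position, how many later elements it exceeds:
1: 0
9: 2
8: 1
11: 1
6: 0
Sum: 0 + 2 + 1 + 1 + 0 = 4
Change: 4 − 5 = -1

-1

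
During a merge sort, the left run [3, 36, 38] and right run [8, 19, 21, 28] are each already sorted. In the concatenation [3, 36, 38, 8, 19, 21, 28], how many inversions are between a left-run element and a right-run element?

Take each right-half value and tally the left-half values above it:
r = 8: 36, 38 → 2
r = 19: 36, 38 → 2
r = 21: 36, 38 → 2
r = 28: 36, 38 → 2
Cross-inversions: 2 + 2 + 2 + 2 = 8

8 cross-inversions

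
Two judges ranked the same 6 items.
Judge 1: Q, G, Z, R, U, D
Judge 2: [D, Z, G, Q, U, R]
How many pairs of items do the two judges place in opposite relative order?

9

Assign each item its position (1..6) in the first ordering, then rewrite the second ordering as that position sequence:
positions: Q→1, G→2, Z→3, R→4, U→5, D→6
second ordering as positions: [6, 3, 2, 1, 5, 4]
Discordant pairs = inversions in this position sequence.
6: 3, 2, 1, 5, 4 → 5
3: 2, 1 → 2
2: 1 → 1
1: 0
5: 4 → 1
4: 0
Total: 5 + 2 + 1 + 0 + 1 + 0 = 9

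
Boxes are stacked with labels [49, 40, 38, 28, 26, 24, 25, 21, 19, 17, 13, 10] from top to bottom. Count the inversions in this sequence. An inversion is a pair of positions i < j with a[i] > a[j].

65 out-of-order pairs

Sweep left to right; for each value list the smaller values that follow it:
49 → 40, 38, 28, 26, 24, 25, 21, 19, 17, 13, 10 → 11
40 → 38, 28, 26, 24, 25, 21, 19, 17, 13, 10 → 10
38 → 28, 26, 24, 25, 21, 19, 17, 13, 10 → 9
28 → 26, 24, 25, 21, 19, 17, 13, 10 → 8
26 → 24, 25, 21, 19, 17, 13, 10 → 7
24 → 21, 19, 17, 13, 10 → 5
25 → 21, 19, 17, 13, 10 → 5
21 → 19, 17, 13, 10 → 4
19 → 17, 13, 10 → 3
17 → 13, 10 → 2
13 → 10 → 1
10 → none → 0
Sum: 11 + 10 + 9 + 8 + 7 + 5 + 5 + 4 + 3 + 2 + 1 + 0 = 65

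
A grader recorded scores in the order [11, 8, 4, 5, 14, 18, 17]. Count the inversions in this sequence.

There are 6 inversions.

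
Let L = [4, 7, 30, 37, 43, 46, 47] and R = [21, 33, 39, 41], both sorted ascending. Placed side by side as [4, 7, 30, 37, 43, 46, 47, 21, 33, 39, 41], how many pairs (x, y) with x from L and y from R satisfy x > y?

15 cross-inversions

Take each right-half value and tally the left-half values above it:
r = 21: 30, 37, 43, 46, 47 → 5
r = 33: 37, 43, 46, 47 → 4
r = 39: 43, 46, 47 → 3
r = 41: 43, 46, 47 → 3
Cross-inversions: 5 + 4 + 3 + 3 = 15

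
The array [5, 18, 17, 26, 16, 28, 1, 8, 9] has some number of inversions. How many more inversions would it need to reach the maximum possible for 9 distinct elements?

Maximum inversions for 9 distinct elements is C(9, 2) = 9·8/2 = 36.
Current inversions — for each element, count later smaller elements:
5: 1
18: 5
17: 4
26: 4
16: 3
28: 3
1: 0
8: 0
9: 0
Current total: 1 + 5 + 4 + 4 + 3 + 3 + 0 + 0 + 0 = 20
Shortfall: 36 − 20 = 16

16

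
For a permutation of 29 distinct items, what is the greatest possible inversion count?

Inversions: 406

The maximum occurs when the array is in strictly decreasing order: every one of the C(29, 2) pairs is inverted.
C(29, 2) = 29·28/2 = 406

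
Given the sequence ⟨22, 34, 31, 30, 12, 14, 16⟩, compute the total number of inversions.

There are 15 inversions.

Count, for each position, how many later elements it exceeds:
22: 3
34: 5
31: 4
30: 3
12: 0
14: 0
16: 0
Sum: 3 + 5 + 4 + 3 + 0 + 0 + 0 = 15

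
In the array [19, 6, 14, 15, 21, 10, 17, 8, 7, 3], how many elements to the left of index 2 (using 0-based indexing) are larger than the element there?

The element at index 2 is 14.
Elements before it: 19, 6
Those larger than 14: 19

1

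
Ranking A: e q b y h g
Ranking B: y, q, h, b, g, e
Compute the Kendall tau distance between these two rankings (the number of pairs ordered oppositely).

8 discordant pairs

Assign each item its position (1..6) in the first ordering, then rewrite the second ordering as that position sequence:
positions: e→1, q→2, b→3, y→4, h→5, g→6
second ordering as positions: [4, 2, 5, 3, 6, 1]
Discordant pairs = inversions in this position sequence.
4: 2, 3, 1 → 3
2: 1 → 1
5: 3, 1 → 2
3: 1 → 1
6: 1 → 1
1: 0
Total: 3 + 1 + 2 + 1 + 1 + 0 = 8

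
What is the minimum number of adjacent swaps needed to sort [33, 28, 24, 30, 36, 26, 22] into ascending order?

Minimum adjacent swaps = number of inversions (each swap of adjacent out-of-order elements removes one inversion and no swap can remove more).
Count inversions — for each element, later elements that are smaller:
33: 28, 24, 30, 26, 22 → 5
28: 24, 26, 22 → 3
24: 22 → 1
30: 26, 22 → 2
36: 26, 22 → 2
26: 22 → 1
22: none → 0
Total inversions: 5 + 3 + 1 + 2 + 2 + 1 + 0 = 14

14 adjacent swaps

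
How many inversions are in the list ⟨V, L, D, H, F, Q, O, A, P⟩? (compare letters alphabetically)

20 inversions

For each element, count later entries that are smaller:
V: 8
L: 4
D: 1
H: 2
F: 1
Q: 3
O: 1
A: 0
P: 0
Sum: 8 + 4 + 1 + 2 + 1 + 3 + 1 + 0 + 0 = 20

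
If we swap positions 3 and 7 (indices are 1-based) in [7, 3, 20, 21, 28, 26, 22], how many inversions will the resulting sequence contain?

Positions 3 and 7 hold 20 and 22; after swapping, the array is [7, 3, 22, 21, 28, 26, 20].
Count, for each position, how many later elements it exceeds:
7 → 3 → 1
3 → none → 0
22 → 21, 20 → 2
21 → 20 → 1
28 → 26, 20 → 2
26 → 20 → 1
20 → none → 0
Sum: 1 + 0 + 2 + 1 + 2 + 1 + 0 = 7

Inversions: 7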